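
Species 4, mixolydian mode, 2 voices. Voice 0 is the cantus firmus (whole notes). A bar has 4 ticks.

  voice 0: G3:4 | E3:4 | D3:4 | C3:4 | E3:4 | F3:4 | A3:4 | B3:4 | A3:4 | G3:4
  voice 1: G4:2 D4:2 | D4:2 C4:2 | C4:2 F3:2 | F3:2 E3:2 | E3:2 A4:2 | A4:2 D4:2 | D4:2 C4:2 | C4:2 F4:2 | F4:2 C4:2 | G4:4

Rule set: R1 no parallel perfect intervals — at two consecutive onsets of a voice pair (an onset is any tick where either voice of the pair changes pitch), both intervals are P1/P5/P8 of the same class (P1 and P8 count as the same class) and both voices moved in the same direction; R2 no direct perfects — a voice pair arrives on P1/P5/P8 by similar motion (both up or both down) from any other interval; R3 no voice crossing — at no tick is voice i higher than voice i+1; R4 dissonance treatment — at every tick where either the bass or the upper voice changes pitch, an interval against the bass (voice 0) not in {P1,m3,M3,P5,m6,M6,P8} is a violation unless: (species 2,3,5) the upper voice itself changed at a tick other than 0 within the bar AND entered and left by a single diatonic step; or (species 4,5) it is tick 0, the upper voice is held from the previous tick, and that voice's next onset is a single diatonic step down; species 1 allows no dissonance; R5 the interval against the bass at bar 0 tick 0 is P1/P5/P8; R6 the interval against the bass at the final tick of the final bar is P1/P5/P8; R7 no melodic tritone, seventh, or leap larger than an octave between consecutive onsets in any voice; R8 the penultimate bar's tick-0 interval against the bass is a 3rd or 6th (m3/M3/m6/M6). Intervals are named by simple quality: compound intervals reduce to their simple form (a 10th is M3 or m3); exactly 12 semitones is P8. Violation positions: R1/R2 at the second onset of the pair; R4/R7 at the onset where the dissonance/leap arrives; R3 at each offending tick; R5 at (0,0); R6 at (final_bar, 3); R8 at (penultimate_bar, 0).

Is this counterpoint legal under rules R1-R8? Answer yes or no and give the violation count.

No (5 violations)

bar 0: v0=G3 v1=G4 (P8)
bar 1: v0=E3 v1=D4 (m7)
bar 2: v0=D3 v1=C4 (m7)
bar 3: v0=C3 v1=F3 (P4)
bar 4: v0=E3 v1=E3 (P1)
bar 5: v0=F3 v1=A4 (M3)
bar 6: v0=A3 v1=D4 (P4)
bar 7: v0=B3 v1=C4 (m2)
bar 8: v0=A3 v1=F4 (m6)
bar 9: v0=G3 v1=G4 (P8)
  R4 @ bar2.0: D3/C4 m7 untreated
  R4 @ bar4.2: E3/A4 P4 untreated
  R7 @ bar4.2: E3->A4 leap 17st
  R4 @ bar7.0: B3/C4 m2 untreated
  R4 @ bar7.2: B3/F4 TT untreated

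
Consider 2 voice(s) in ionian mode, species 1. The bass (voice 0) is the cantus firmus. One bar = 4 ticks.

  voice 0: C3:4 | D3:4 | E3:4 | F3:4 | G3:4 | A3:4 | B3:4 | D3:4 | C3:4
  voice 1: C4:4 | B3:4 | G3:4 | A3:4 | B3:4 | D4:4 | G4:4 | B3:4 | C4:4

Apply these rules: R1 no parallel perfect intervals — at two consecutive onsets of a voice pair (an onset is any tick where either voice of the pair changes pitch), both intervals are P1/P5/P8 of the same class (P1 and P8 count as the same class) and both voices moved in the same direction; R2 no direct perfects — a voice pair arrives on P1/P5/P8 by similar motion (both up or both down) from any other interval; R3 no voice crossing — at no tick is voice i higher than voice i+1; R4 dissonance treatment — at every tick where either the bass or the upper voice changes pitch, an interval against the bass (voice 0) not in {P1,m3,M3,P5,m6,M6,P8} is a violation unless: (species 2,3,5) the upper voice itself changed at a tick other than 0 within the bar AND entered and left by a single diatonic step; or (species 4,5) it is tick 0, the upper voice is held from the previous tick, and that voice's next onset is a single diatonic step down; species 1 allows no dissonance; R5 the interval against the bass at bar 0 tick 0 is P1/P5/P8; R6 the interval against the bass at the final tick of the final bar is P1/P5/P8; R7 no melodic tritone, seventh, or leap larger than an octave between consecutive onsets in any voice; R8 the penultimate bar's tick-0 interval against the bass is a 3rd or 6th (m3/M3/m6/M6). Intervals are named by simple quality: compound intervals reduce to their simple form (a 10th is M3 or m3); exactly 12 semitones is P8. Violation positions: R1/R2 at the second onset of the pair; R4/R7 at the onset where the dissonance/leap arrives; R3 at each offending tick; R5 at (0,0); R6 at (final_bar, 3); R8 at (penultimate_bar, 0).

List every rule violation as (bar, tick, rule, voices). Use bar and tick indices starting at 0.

(5, 0, R4, (0, 1))

bar 0: v0=C3 v1=C4 downbeat P8
bar 1: v0=D3 v1=B3 downbeat M6
bar 2: v0=E3 v1=G3 downbeat m3
bar 3: v0=F3 v1=A3 downbeat M3
bar 4: v0=G3 v1=B3 downbeat M3
bar 5: v0=A3 v1=D4 downbeat P4
bar 6: v0=B3 v1=G4 downbeat m6
bar 7: v0=D3 v1=B3 downbeat M6
bar 8: v0=C3 v1=C4 downbeat P8
  -> R4 @ bar 5 tick 0 v(0, 1): A3/D4 P4 untreated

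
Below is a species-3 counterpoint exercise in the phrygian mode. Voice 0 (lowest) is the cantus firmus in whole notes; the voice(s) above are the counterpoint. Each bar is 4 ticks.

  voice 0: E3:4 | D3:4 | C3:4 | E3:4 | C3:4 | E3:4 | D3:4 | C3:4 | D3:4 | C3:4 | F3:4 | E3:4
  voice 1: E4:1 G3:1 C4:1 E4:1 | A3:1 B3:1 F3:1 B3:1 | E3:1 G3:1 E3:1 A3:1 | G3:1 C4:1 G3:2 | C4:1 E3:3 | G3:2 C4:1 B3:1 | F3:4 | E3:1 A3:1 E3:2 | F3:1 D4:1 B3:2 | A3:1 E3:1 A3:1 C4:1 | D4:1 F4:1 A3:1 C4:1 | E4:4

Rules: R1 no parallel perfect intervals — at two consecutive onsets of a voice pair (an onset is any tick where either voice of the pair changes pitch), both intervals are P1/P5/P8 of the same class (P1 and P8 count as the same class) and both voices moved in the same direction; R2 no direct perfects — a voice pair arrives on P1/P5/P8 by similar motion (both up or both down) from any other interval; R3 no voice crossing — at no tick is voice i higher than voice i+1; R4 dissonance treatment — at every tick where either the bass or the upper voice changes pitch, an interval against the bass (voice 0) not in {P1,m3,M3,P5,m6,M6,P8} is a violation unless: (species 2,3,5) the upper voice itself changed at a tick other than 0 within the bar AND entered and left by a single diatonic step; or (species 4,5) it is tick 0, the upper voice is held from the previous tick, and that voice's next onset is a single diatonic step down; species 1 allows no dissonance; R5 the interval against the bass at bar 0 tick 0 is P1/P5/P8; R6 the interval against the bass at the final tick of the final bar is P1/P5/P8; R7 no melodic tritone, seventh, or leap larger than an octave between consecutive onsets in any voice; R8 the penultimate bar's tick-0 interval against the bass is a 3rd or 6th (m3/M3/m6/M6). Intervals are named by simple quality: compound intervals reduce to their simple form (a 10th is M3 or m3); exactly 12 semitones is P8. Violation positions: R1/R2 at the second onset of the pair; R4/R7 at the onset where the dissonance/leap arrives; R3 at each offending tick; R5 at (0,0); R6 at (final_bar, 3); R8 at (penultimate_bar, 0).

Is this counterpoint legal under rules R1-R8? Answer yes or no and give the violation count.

No (4 violations)

bar 0: v0=E3 v1=E4 (P8)
bar 1: v0=D3 v1=A3 (P5)
bar 2: v0=C3 v1=E3 (M3)
bar 3: v0=E3 v1=G3 (m3)
bar 4: v0=C3 v1=C4 (P8)
bar 5: v0=E3 v1=G3 (m3)
bar 6: v0=D3 v1=F3 (m3)
bar 7: v0=C3 v1=E3 (M3)
bar 8: v0=D3 v1=F3 (m3)
bar 9: v0=C3 v1=A3 (M6)
bar 10: v0=F3 v1=D4 (M6)
bar 11: v0=E3 v1=E4 (P8)
  R2 @ bar1.0: E3/E4 P8 -> D3/A3 P5 similar
  R7 @ bar1.2: B3->F3 leap 6st
  R7 @ bar1.3: F3->B3 leap 6st
  R7 @ bar6.0: B3->F3 leap 6st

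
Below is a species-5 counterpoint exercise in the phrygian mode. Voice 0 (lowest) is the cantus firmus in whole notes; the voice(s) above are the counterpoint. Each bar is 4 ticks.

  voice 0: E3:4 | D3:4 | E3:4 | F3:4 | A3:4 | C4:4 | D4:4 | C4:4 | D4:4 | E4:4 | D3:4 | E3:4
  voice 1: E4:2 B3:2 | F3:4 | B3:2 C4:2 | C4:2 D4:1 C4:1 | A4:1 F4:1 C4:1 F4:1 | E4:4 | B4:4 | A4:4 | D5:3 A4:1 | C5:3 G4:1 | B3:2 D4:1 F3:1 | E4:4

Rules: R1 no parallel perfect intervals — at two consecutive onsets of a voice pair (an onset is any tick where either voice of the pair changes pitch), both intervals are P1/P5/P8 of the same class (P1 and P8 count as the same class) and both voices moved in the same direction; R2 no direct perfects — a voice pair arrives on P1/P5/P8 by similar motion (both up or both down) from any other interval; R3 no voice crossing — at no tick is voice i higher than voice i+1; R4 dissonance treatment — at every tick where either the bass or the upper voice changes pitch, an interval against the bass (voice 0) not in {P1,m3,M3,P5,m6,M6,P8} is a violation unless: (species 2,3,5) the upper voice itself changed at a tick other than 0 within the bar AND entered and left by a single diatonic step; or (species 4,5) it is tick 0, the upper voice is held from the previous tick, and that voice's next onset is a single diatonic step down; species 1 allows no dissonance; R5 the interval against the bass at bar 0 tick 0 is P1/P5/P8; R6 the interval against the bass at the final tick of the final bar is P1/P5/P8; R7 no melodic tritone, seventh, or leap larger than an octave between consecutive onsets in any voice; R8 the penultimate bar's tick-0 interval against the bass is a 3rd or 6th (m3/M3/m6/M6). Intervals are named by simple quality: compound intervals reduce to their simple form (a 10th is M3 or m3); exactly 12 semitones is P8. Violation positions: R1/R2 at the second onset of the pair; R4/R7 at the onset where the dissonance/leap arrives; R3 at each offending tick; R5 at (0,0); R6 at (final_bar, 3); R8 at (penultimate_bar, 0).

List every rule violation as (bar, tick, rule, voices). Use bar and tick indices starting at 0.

(1, 0, R7, (1,))
(2, 0, R2, (0, 1))
(2, 0, R7, (1,))
(4, 0, R2, (0, 1))
(8, 0, R2, (0, 1))
(10, 0, R7, (0,))
(11, 0, R2, (0, 1))
(11, 0, R7, (1,))

bar 0: v0=E3 v1=E4 downbeat P8
bar 1: v0=D3 v1=F3 downbeat m3
bar 2: v0=E3 v1=B3 downbeat P5
bar 3: v0=F3 v1=C4 downbeat P5
bar 4: v0=A3 v1=A4 downbeat P8
bar 5: v0=C4 v1=E4 downbeat M3
bar 6: v0=D4 v1=B4 downbeat M6
bar 7: v0=C4 v1=A4 downbeat M6
bar 8: v0=D4 v1=D5 downbeat P8
bar 9: v0=E4 v1=C5 downbeat m6
bar 10: v0=D3 v1=B3 downbeat M6
bar 11: v0=E3 v1=E4 downbeat P8
  -> R7 @ bar 1 tick 0 v(1,): B3->F3 leap 6st
  -> R2 @ bar 2 tick 0 v(0, 1): D3/F3 m3 -> E3/B3 P5 similar
  -> R7 @ bar 2 tick 0 v(1,): F3->B3 leap 6st
  -> R2 @ bar 4 tick 0 v(0, 1): F3/C4 P5 -> A3/A4 P8 similar
  -> R2 @ bar 8 tick 0 v(0, 1): C4/A4 M6 -> D4/D5 P8 similar
  -> R7 @ bar 10 tick 0 v(0,): E4->D3 leap 14st
  -> R2 @ bar 11 tick 0 v(0, 1): D3/F3 m3 -> E3/E4 P8 similar
  -> R7 @ bar 11 tick 0 v(1,): F3->E4 leap 11st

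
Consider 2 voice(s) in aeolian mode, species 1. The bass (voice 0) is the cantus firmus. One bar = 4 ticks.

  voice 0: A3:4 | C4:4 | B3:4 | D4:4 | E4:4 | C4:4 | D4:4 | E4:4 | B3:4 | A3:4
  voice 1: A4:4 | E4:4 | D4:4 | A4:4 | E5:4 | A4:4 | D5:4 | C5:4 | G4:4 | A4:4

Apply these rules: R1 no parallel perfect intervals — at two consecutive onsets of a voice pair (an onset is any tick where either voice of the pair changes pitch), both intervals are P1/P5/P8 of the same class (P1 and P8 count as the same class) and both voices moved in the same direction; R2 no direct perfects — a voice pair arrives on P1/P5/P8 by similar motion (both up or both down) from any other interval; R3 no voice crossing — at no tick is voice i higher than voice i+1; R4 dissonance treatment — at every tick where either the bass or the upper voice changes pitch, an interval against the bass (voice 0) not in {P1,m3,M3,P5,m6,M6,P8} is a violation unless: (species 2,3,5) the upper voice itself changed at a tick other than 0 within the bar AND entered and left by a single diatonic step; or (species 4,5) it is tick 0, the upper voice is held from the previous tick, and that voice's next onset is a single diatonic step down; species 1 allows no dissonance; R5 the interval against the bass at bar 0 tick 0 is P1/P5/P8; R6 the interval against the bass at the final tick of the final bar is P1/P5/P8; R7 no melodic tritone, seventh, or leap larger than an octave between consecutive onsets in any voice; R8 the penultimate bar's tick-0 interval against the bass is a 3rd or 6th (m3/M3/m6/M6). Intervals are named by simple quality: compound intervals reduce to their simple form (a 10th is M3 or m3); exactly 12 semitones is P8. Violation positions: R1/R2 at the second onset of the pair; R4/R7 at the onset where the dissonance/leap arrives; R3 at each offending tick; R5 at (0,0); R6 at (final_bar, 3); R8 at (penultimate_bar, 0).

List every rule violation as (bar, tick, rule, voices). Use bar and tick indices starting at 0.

bar 0: v0=A3 v1=A4 downbeat P8
bar 1: v0=C4 v1=E4 downbeat M3
bar 2: v0=B3 v1=D4 downbeat m3
bar 3: v0=D4 v1=A4 downbeat P5
bar 4: v0=E4 v1=E5 downbeat P8
bar 5: v0=C4 v1=A4 downbeat M6
bar 6: v0=D4 v1=D5 downbeat P8
bar 7: v0=E4 v1=C5 downbeat m6
bar 8: v0=B3 v1=G4 downbeat m6
bar 9: v0=A3 v1=A4 downbeat P8
  -> R2 @ bar 3 tick 0 v(0, 1): B3/D4 m3 -> D4/A4 P5 similar
  -> R2 @ bar 4 tick 0 v(0, 1): D4/A4 P5 -> E4/E5 P8 similar
  -> R2 @ bar 6 tick 0 v(0, 1): C4/A4 M6 -> D4/D5 P8 similar

(3, 0, R2, (0, 1))
(4, 0, R2, (0, 1))
(6, 0, R2, (0, 1))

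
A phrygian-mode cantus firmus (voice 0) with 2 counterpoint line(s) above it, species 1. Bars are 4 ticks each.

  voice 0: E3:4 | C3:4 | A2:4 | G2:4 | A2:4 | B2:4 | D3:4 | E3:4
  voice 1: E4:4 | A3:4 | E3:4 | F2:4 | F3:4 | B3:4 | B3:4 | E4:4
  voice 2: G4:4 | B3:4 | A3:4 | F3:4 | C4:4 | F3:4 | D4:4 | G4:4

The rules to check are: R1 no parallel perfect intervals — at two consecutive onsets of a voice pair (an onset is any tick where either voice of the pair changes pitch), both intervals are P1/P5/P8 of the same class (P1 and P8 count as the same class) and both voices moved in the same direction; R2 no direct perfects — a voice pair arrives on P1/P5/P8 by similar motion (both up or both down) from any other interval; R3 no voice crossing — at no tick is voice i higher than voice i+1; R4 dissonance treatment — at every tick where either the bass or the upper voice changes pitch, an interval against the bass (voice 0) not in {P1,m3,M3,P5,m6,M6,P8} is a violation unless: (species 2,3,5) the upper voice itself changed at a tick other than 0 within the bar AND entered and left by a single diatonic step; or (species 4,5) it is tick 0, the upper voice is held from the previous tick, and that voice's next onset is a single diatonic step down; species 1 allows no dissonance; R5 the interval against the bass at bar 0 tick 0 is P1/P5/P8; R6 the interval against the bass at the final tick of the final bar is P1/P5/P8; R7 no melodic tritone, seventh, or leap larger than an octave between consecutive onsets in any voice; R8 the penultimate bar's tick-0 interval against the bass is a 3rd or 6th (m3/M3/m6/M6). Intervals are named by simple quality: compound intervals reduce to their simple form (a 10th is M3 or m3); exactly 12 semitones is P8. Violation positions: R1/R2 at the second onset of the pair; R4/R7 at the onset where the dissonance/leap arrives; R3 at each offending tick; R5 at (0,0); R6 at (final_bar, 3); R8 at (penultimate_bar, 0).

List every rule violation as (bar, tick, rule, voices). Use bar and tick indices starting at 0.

bar 0: v0=E3 v1=E4 v2=G4 downbeat m3
bar 1: v0=C3 v1=A3 v2=B3 downbeat M7
bar 2: v0=A2 v1=E3 v2=A3 downbeat P8
bar 3: v0=G2 v1=F2 v2=F3 downbeat m7
bar 4: v0=A2 v1=F3 v2=C4 downbeat m3
bar 5: v0=B2 v1=B3 v2=F3 downbeat TT
bar 6: v0=D3 v1=B3 v2=D4 downbeat P8
bar 7: v0=E3 v1=E4 v2=G4 downbeat m3
  -> R5 @ bar 0 tick 0 v(0, 2): opens on m3
  -> R4 @ bar 1 tick 0 v(0, 2): C3/B3 M7 untreated
  -> R2 @ bar 2 tick 0 v(0, 1): C3/A3 M6 -> A2/E3 P5 similar
  -> R2 @ bar 2 tick 0 v(0, 2): C3/B3 M7 -> A2/A3 P8 similar
  -> R2 @ bar 3 tick 0 v(1, 2): E3/A3 P4 -> F2/F3 P8 similar
  -> R3 @ bar 3 tick 0 v(0, 1): G2 above F2
  -> R4 @ bar 3 tick 0 v(0, 1): G2/F2 M2 untreated
  -> R4 @ bar 3 tick 0 v(0, 2): G2/F3 m7 untreated
  -> R7 @ bar 3 tick 0 v(1,): E3->F2 leap 11st
  -> R3 @ bar 3 tick 1 v(0, 1): G2 above F2
  -> R3 @ bar 3 tick 2 v(0, 1): G2 above F2
  -> R3 @ bar 3 tick 3 v(0, 1): G2 above F2
  -> R2 @ bar 4 tick 0 v(1, 2): F2/F3 P8 -> F3/C4 P5 similar
  -> R2 @ bar 5 tick 0 v(0, 1): A2/F3 m6 -> B2/B3 P8 similar
  -> R3 @ bar 5 tick 0 v(1, 2): B3 above F3
  -> R4 @ bar 5 tick 0 v(0, 2): B2/F3 TT untreated
  -> R7 @ bar 5 tick 0 v(1,): F3->B3 leap 6st
  -> R3 @ bar 5 tick 1 v(1, 2): B3 above F3
  -> R3 @ bar 5 tick 2 v(1, 2): B3 above F3
  -> R3 @ bar 5 tick 3 v(1, 2): B3 above F3
  -> R2 @ bar 6 tick 0 v(0, 2): B2/F3 TT -> D3/D4 P8 similar
  -> R8 @ bar 6 tick 0 v(0, 2): penult P8 not 3rd/6th
  -> R2 @ bar 7 tick 0 v(0, 1): D3/B3 M6 -> E3/E4 P8 similar
  -> R6 @ bar 7 tick 3 v(0, 2): closes on m3

(0, 0, R5, (0, 2))
(1, 0, R4, (0, 2))
(2, 0, R2, (0, 1))
(2, 0, R2, (0, 2))
(3, 0, R2, (1, 2))
(3, 0, R3, (0, 1))
(3, 0, R4, (0, 1))
(3, 0, R4, (0, 2))
(3, 0, R7, (1,))
(3, 1, R3, (0, 1))
(3, 2, R3, (0, 1))
(3, 3, R3, (0, 1))
(4, 0, R2, (1, 2))
(5, 0, R2, (0, 1))
(5, 0, R3, (1, 2))
(5, 0, R4, (0, 2))
(5, 0, R7, (1,))
(5, 1, R3, (1, 2))
(5, 2, R3, (1, 2))
(5, 3, R3, (1, 2))
(6, 0, R2, (0, 2))
(6, 0, R8, (0, 2))
(7, 0, R2, (0, 1))
(7, 3, R6, (0, 2))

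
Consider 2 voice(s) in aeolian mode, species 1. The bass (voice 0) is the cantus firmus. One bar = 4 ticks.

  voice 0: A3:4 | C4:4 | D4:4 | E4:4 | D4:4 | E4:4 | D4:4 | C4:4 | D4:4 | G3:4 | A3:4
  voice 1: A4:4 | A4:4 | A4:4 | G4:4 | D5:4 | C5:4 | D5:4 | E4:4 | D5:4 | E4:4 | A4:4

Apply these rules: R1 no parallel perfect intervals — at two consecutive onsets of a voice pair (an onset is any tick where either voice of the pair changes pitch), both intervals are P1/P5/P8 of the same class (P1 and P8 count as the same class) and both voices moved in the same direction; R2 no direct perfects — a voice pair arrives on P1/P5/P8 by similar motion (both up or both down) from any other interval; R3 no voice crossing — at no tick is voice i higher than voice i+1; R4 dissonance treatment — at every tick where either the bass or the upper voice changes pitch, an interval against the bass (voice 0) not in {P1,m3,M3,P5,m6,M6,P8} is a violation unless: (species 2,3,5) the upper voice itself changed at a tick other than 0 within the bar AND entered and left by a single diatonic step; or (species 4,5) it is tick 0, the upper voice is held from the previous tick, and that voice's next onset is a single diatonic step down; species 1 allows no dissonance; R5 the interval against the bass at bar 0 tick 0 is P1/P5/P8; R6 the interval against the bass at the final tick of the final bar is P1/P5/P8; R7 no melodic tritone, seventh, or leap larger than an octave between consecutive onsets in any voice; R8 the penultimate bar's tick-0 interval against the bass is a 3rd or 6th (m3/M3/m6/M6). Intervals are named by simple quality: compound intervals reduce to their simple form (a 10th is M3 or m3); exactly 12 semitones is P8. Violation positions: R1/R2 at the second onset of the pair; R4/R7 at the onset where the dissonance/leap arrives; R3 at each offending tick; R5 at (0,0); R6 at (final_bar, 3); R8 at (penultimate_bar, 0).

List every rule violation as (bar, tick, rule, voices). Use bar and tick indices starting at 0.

bar 0: v0=A3 v1=A4 downbeat P8
bar 1: v0=C4 v1=A4 downbeat M6
bar 2: v0=D4 v1=A4 downbeat P5
bar 3: v0=E4 v1=G4 downbeat m3
bar 4: v0=D4 v1=D5 downbeat P8
bar 5: v0=E4 v1=C5 downbeat m6
bar 6: v0=D4 v1=D5 downbeat P8
bar 7: v0=C4 v1=E4 downbeat M3
bar 8: v0=D4 v1=D5 downbeat P8
bar 9: v0=G3 v1=E4 downbeat M6
bar 10: v0=A3 v1=A4 downbeat P8
  -> R7 @ bar 7 tick 0 v(1,): D5->E4 leap 10st
  -> R2 @ bar 8 tick 0 v(0, 1): C4/E4 M3 -> D4/D5 P8 similar
  -> R7 @ bar 8 tick 0 v(1,): E4->D5 leap 10st
  -> R7 @ bar 9 tick 0 v(1,): D5->E4 leap 10st
  -> R2 @ bar 10 tick 0 v(0, 1): G3/E4 M6 -> A3/A4 P8 similar

(7, 0, R7, (1,))
(8, 0, R2, (0, 1))
(8, 0, R7, (1,))
(9, 0, R7, (1,))
(10, 0, R2, (0, 1))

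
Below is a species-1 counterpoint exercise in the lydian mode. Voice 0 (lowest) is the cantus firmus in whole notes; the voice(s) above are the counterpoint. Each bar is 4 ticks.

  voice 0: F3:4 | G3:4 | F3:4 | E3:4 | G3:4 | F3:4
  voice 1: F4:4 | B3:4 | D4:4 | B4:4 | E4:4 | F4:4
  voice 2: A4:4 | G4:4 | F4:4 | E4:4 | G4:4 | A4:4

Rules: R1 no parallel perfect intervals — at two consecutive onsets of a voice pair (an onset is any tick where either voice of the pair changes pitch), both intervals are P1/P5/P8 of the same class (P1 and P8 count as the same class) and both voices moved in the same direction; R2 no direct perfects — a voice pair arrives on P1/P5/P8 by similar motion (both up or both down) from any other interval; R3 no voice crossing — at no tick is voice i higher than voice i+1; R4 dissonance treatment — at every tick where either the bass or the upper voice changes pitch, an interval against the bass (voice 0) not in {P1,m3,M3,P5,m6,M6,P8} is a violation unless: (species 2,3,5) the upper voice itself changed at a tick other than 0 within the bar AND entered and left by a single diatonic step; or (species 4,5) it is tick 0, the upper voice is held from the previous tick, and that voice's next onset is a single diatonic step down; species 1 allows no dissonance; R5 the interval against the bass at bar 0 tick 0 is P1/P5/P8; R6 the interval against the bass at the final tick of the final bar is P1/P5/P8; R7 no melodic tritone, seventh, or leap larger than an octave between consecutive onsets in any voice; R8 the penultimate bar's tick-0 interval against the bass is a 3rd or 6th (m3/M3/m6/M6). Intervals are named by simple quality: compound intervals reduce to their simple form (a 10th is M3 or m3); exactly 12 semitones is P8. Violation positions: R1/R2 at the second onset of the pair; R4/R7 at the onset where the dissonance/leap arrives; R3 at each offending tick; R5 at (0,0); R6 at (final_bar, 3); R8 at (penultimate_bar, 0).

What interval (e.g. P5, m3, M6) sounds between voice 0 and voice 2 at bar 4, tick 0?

voice 0=G3 voice 2=G4 -> P8

P8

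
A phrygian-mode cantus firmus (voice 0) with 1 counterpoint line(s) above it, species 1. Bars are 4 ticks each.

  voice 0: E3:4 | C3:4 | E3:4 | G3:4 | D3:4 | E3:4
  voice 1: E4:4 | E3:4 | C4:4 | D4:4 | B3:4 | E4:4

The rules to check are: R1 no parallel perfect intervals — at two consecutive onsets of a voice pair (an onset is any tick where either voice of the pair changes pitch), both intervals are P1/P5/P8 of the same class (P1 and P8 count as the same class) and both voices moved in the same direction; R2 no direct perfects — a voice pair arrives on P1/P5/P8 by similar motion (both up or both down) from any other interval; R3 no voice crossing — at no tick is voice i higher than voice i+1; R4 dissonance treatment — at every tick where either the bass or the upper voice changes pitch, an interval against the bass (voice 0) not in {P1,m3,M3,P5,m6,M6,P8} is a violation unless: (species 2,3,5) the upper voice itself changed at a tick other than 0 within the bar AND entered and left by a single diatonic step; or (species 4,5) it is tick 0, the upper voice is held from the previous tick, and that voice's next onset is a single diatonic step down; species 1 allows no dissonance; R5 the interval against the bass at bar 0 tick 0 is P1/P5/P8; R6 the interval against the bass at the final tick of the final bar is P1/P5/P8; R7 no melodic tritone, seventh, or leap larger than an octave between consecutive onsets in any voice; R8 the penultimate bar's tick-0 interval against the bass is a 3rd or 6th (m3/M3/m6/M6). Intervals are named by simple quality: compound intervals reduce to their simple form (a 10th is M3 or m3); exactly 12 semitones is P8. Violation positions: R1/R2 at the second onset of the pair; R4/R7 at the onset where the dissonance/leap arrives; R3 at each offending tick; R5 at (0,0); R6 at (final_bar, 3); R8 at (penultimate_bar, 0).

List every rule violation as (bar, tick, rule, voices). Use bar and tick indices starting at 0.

(3, 0, R2, (0, 1))
(5, 0, R2, (0, 1))

bar 0: v0=E3 v1=E4 downbeat P8
bar 1: v0=C3 v1=E3 downbeat M3
bar 2: v0=E3 v1=C4 downbeat m6
bar 3: v0=G3 v1=D4 downbeat P5
bar 4: v0=D3 v1=B3 downbeat M6
bar 5: v0=E3 v1=E4 downbeat P8
  -> R2 @ bar 3 tick 0 v(0, 1): E3/C4 m6 -> G3/D4 P5 similar
  -> R2 @ bar 5 tick 0 v(0, 1): D3/B3 M6 -> E3/E4 P8 similar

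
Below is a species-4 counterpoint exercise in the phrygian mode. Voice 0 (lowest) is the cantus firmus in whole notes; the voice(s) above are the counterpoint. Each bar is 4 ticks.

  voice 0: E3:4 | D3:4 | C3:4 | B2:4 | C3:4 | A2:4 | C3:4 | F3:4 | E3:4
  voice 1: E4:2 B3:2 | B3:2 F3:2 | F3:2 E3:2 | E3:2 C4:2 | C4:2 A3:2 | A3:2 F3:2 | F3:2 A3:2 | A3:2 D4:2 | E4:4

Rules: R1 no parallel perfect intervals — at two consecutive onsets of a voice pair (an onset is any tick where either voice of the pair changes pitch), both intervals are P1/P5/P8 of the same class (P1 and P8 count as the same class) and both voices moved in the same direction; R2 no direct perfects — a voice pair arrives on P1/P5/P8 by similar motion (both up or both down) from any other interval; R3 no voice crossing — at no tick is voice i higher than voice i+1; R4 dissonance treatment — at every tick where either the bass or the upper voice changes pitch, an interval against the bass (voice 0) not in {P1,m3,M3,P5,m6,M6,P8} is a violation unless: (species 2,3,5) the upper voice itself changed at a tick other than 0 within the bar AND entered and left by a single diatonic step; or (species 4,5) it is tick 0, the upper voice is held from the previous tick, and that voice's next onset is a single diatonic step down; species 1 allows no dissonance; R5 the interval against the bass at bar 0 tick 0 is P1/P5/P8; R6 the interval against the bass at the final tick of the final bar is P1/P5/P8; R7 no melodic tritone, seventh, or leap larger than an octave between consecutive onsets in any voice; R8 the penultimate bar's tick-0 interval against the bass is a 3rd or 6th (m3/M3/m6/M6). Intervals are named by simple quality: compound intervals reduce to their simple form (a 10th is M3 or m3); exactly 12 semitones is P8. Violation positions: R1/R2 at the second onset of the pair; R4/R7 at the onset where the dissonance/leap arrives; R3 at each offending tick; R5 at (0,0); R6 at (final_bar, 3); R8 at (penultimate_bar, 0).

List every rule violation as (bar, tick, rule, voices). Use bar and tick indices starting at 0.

(1, 2, R7, (1,))
(3, 0, R4, (0, 1))
(3, 2, R4, (0, 1))
(6, 0, R4, (0, 1))

bar 0: v0=E3 v1=E4 downbeat P8
bar 1: v0=D3 v1=B3 downbeat M6
bar 2: v0=C3 v1=F3 downbeat P4
bar 3: v0=B2 v1=E3 downbeat P4
bar 4: v0=C3 v1=C4 downbeat P8
bar 5: v0=A2 v1=A3 downbeat P8
bar 6: v0=C3 v1=F3 downbeat P4
bar 7: v0=F3 v1=A3 downbeat M3
bar 8: v0=E3 v1=E4 downbeat P8
  -> R7 @ bar 1 tick 2 v(1,): B3->F3 leap 6st
  -> R4 @ bar 3 tick 0 v(0, 1): B2/E3 P4 untreated
  -> R4 @ bar 3 tick 2 v(0, 1): B2/C4 m2 untreated
  -> R4 @ bar 6 tick 0 v(0, 1): C3/F3 P4 untreated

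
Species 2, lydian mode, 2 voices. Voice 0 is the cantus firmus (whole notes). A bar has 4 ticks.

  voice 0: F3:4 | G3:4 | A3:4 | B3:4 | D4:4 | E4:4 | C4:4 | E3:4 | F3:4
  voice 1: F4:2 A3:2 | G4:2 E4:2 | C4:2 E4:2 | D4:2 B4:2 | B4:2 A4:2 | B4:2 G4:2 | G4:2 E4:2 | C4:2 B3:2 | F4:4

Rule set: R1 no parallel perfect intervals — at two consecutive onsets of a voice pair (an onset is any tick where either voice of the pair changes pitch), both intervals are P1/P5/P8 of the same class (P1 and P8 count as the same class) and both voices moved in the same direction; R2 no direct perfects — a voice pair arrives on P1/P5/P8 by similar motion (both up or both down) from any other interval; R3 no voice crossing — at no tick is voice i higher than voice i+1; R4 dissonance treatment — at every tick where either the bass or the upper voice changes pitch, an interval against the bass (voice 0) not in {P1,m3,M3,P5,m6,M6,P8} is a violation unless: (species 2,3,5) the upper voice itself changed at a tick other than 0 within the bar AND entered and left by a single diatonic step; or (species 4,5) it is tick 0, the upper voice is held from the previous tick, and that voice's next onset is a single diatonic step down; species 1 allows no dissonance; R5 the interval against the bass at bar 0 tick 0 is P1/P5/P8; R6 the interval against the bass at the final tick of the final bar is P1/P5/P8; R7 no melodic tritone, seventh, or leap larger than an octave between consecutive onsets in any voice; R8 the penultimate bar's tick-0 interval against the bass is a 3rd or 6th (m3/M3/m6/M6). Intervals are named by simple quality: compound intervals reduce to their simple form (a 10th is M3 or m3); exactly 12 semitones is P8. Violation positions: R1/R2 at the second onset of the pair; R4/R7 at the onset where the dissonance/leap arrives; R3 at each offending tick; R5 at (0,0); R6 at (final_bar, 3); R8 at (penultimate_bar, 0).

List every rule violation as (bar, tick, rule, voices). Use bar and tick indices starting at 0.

(1, 0, R2, (0, 1))
(1, 0, R7, (1,))
(5, 0, R1, (0, 1))
(8, 0, R2, (0, 1))
(8, 0, R7, (1,))

bar 0: v0=F3 v1=F4 downbeat P8
bar 1: v0=G3 v1=G4 downbeat P8
bar 2: v0=A3 v1=C4 downbeat m3
bar 3: v0=B3 v1=D4 downbeat m3
bar 4: v0=D4 v1=B4 downbeat M6
bar 5: v0=E4 v1=B4 downbeat P5
bar 6: v0=C4 v1=G4 downbeat P5
bar 7: v0=E3 v1=C4 downbeat m6
bar 8: v0=F3 v1=F4 downbeat P8
  -> R2 @ bar 1 tick 0 v(0, 1): F3/A3 M3 -> G3/G4 P8 similar
  -> R7 @ bar 1 tick 0 v(1,): A3->G4 leap 10st
  -> R1 @ bar 5 tick 0 v(0, 1): D4/A4 P5 -> E4/B4 P5 similar
  -> R2 @ bar 8 tick 0 v(0, 1): E3/B3 P5 -> F3/F4 P8 similar
  -> R7 @ bar 8 tick 0 v(1,): B3->F4 leap 6st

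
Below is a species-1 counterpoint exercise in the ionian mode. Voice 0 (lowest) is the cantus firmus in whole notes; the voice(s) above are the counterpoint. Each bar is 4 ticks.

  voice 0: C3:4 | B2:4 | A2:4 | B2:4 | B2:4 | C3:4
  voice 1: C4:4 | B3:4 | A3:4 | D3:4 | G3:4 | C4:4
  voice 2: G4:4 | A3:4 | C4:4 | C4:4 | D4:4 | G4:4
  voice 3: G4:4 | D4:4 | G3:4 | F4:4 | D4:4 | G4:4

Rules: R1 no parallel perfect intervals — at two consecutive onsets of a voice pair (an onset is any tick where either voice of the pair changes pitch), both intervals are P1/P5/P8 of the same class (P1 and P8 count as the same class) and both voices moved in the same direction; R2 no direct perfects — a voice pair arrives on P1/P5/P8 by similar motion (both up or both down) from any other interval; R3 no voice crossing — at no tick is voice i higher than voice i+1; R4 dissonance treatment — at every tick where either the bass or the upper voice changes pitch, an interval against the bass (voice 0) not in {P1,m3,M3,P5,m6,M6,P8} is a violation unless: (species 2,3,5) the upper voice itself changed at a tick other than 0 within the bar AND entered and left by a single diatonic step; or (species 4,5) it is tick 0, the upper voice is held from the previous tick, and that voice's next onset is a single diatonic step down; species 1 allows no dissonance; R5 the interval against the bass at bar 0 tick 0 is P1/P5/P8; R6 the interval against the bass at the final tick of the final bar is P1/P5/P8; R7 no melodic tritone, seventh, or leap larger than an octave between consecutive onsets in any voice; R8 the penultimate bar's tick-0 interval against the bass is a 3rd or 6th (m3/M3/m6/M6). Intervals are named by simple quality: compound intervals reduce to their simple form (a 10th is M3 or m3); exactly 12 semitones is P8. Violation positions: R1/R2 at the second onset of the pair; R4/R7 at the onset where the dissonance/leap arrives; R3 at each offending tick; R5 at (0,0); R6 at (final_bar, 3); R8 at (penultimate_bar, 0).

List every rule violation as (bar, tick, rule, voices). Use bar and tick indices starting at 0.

bar 0: v0=C3 v1=C4 v2=G4 v3=G4 downbeat P5
bar 1: v0=B2 v1=B3 v2=A3 v3=D4 downbeat m3
bar 2: v0=A2 v1=A3 v2=C4 v3=G3 downbeat m7
bar 3: v0=B2 v1=D3 v2=C4 v3=F4 downbeat TT
bar 4: v0=B2 v1=G3 v2=D4 v3=D4 downbeat m3
bar 5: v0=C3 v1=C4 v2=G4 v3=G4 downbeat P5
  -> R1 @ bar 1 tick 0 v(0, 1): C3/C4 P8 -> B2/B3 P8 similar
  -> R3 @ bar 1 tick 0 v(1, 2): B3 above A3
  -> R4 @ bar 1 tick 0 v(0, 2): B2/A3 m7 untreated
  -> R7 @ bar 1 tick 0 v(2,): G4->A3 leap 10st
  -> R3 @ bar 1 tick 1 v(1, 2): B3 above A3
  -> R3 @ bar 1 tick 2 v(1, 2): B3 above A3
  -> R3 @ bar 1 tick 3 v(1, 2): B3 above A3
  -> R1 @ bar 2 tick 0 v(0, 1): B2/B3 P8 -> A2/A3 P8 similar
  -> R3 @ bar 2 tick 0 v(2, 3): C4 above G3
  -> R4 @ bar 2 tick 0 v(0, 3): A2/G3 m7 untreated
  -> R3 @ bar 2 tick 1 v(2, 3): C4 above G3
  -> R3 @ bar 2 tick 2 v(2, 3): C4 above G3
  -> R3 @ bar 2 tick 3 v(2, 3): C4 above G3
  -> R4 @ bar 3 tick 0 v(0, 2): B2/C4 m2 untreated
  -> R4 @ bar 3 tick 0 v(0, 3): B2/F4 TT untreated
  -> R7 @ bar 3 tick 0 v(3,): G3->F4 leap 10st
  -> R2 @ bar 4 tick 0 v(1, 2): D3/C4 m7 -> G3/D4 P5 similar
  -> R1 @ bar 5 tick 0 v(1, 2): G3/D4 P5 -> C4/G4 P5 similar
  -> R1 @ bar 5 tick 0 v(1, 3): G3/D4 P5 -> C4/G4 P5 similar
  -> R1 @ bar 5 tick 0 v(2, 3): D4/D4 P1 -> G4/G4 P1 similar
  -> R2 @ bar 5 tick 0 v(0, 1): B2/G3 m6 -> C3/C4 P8 similar
  -> R2 @ bar 5 tick 0 v(0, 2): B2/D4 m3 -> C3/G4 P5 similar
  -> R2 @ bar 5 tick 0 v(0, 3): B2/D4 m3 -> C3/G4 P5 similar

(1, 0, R1, (0, 1))
(1, 0, R3, (1, 2))
(1, 0, R4, (0, 2))
(1, 0, R7, (2,))
(1, 1, R3, (1, 2))
(1, 2, R3, (1, 2))
(1, 3, R3, (1, 2))
(2, 0, R1, (0, 1))
(2, 0, R3, (2, 3))
(2, 0, R4, (0, 3))
(2, 1, R3, (2, 3))
(2, 2, R3, (2, 3))
(2, 3, R3, (2, 3))
(3, 0, R4, (0, 2))
(3, 0, R4, (0, 3))
(3, 0, R7, (3,))
(4, 0, R2, (1, 2))
(5, 0, R1, (1, 2))
(5, 0, R1, (1, 3))
(5, 0, R1, (2, 3))
(5, 0, R2, (0, 1))
(5, 0, R2, (0, 2))
(5, 0, R2, (0, 3))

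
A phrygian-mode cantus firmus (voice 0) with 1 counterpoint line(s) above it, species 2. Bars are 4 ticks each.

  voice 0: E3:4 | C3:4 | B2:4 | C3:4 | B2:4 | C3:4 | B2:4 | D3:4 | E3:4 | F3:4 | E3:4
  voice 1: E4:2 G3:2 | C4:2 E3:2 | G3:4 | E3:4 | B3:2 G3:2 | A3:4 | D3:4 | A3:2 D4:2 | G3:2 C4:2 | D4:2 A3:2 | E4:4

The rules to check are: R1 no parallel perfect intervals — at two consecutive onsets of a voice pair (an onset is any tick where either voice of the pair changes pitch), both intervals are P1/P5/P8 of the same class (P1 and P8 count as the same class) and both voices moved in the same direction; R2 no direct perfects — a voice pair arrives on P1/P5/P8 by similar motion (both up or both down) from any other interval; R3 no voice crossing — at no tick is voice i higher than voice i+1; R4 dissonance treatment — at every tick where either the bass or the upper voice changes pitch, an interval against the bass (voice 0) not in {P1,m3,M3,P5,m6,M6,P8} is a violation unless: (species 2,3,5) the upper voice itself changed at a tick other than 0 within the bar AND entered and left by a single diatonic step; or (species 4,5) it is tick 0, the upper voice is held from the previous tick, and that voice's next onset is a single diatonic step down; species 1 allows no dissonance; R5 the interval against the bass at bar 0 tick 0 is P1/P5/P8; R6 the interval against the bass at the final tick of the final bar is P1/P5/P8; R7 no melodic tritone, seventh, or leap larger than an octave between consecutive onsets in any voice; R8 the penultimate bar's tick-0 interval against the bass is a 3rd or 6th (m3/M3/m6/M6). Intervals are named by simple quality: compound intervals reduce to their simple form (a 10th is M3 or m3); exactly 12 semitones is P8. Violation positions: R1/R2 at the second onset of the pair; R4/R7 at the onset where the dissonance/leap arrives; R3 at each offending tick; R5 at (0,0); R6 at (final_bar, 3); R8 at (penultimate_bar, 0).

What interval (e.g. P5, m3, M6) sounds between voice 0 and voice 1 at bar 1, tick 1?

voice 0=C3 voice 1=C4 -> P8

P8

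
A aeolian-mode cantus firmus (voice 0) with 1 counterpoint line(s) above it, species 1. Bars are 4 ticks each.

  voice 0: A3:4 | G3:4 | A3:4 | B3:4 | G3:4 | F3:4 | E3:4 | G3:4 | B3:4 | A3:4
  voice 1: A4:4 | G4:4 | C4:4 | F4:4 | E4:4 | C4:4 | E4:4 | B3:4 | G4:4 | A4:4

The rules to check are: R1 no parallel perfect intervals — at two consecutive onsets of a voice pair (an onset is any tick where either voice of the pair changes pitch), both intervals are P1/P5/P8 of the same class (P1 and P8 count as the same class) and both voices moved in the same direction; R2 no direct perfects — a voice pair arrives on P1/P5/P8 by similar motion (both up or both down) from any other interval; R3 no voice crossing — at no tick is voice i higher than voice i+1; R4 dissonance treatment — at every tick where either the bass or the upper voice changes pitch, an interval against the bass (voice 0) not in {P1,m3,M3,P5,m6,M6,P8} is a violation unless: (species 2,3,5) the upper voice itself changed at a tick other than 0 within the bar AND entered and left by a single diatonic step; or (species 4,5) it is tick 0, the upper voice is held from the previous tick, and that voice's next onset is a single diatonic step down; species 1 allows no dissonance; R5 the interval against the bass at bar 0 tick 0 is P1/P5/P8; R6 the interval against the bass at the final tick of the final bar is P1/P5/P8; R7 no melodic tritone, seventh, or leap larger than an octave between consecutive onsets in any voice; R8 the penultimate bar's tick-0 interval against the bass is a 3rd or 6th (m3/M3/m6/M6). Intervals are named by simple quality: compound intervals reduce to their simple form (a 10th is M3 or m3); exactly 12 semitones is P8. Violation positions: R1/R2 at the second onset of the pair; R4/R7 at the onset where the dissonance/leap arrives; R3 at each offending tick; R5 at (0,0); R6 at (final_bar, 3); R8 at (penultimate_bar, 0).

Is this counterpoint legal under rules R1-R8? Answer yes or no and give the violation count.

bar 0: v0=A3 v1=A4 (P8)
bar 1: v0=G3 v1=G4 (P8)
bar 2: v0=A3 v1=C4 (m3)
bar 3: v0=B3 v1=F4 (TT)
bar 4: v0=G3 v1=E4 (M6)
bar 5: v0=F3 v1=C4 (P5)
bar 6: v0=E3 v1=E4 (P8)
bar 7: v0=G3 v1=B3 (M3)
bar 8: v0=B3 v1=G4 (m6)
bar 9: v0=A3 v1=A4 (P8)
  R1 @ bar1.0: A3/A4 P8 -> G3/G4 P8 similar
  R4 @ bar3.0: B3/F4 TT untreated
  R2 @ bar5.0: G3/E4 M6 -> F3/C4 P5 similar

No (3 violations)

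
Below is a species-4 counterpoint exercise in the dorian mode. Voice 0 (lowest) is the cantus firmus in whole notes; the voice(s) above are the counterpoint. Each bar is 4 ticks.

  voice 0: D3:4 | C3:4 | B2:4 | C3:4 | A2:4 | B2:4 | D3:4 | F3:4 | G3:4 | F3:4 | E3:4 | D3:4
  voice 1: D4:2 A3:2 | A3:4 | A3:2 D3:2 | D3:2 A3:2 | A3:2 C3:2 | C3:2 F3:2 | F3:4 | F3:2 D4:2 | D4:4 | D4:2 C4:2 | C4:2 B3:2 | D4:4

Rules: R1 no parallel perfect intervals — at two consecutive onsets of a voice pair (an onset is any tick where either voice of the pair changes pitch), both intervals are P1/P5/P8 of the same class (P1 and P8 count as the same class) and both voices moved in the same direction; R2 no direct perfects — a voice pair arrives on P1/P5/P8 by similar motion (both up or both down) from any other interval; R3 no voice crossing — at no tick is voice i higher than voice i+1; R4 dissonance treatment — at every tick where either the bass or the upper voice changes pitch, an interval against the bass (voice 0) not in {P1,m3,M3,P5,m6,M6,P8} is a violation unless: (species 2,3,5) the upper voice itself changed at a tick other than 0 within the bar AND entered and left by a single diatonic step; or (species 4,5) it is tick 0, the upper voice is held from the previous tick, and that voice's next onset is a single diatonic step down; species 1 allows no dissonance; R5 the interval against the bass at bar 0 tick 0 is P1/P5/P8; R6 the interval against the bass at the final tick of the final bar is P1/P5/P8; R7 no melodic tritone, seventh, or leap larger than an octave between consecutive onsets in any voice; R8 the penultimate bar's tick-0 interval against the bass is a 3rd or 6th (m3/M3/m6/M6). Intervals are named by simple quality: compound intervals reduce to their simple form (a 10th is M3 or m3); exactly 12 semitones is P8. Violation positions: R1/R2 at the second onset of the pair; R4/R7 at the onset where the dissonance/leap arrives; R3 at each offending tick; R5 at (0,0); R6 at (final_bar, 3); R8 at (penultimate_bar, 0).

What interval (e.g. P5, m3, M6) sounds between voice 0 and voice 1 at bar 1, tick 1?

voice 0=C3 voice 1=A3 -> M6

M6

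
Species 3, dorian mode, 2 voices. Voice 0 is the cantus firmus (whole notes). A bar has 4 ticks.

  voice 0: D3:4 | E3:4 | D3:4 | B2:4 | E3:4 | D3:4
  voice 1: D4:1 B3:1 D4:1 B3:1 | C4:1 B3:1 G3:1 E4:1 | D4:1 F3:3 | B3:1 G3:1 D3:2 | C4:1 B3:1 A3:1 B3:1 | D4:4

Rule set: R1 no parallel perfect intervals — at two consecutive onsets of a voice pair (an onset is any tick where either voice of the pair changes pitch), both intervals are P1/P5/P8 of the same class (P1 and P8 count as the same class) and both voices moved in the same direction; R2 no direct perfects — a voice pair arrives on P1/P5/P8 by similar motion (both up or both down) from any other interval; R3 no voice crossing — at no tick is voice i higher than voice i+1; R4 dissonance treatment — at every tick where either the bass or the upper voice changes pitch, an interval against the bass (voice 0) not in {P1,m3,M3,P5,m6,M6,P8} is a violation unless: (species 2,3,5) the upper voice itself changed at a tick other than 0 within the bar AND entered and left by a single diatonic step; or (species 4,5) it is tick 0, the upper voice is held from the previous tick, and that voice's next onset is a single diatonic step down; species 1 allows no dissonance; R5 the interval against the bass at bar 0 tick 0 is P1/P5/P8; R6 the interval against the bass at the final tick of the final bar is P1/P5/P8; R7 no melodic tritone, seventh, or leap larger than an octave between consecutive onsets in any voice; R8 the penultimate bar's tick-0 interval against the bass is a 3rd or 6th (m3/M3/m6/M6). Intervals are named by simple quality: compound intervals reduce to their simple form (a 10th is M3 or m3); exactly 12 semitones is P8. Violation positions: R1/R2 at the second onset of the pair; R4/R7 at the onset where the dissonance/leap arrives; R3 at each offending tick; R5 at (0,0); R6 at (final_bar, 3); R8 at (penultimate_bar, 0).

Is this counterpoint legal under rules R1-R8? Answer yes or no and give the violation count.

bar 0: v0=D3 v1=D4 (P8)
bar 1: v0=E3 v1=C4 (m6)
bar 2: v0=D3 v1=D4 (P8)
bar 3: v0=B2 v1=B3 (P8)
bar 4: v0=E3 v1=C4 (m6)
bar 5: v0=D3 v1=D4 (P8)
  R1 @ bar2.0: E3/E4 P8 -> D3/D4 P8 similar
  R7 @ bar3.0: F3->B3 leap 6st
  R7 @ bar4.0: D3->C4 leap 10st

No (3 violations)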